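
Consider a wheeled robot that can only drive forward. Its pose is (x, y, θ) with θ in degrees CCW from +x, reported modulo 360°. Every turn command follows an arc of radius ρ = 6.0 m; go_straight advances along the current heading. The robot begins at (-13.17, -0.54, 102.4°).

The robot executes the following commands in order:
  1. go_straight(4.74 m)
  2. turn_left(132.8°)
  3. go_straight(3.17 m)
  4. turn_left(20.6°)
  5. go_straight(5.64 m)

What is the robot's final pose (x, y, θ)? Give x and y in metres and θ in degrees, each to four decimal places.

set_pose: (x, y, θ) = (-13.1700, -0.5400, 102.4000°), ρ = 6.0
go_straight(4.74): x += 4.74·cos θ, y += 4.74·sin θ → (-14.1878, 4.0894, 102.4000°)
turn_left(132.8°): centre at ρ to the left, rotate +132.8° → (-24.9748, 6.2253, 235.2000°)
go_straight(3.17): x += 3.17·cos θ, y += 3.17·sin θ → (-26.7839, 3.6223, 235.2000°)
turn_left(20.6°): centre at ρ to the left, rotate +20.6° → (-27.6737, 1.6698, 255.8000°)
go_straight(5.64): x += 5.64·cos θ, y += 5.64·sin θ → (-29.0572, -3.7979, 255.8000°)

(-29.0572, -3.7979, 255.8000°)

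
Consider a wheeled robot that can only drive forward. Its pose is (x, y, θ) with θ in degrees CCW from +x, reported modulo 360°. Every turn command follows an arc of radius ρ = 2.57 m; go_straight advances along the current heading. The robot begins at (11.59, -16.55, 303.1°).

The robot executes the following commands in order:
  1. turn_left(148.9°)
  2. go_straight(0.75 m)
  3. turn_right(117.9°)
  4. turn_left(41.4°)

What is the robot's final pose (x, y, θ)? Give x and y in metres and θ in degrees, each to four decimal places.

(21.7856, -12.0704, 15.5000°)

set_pose: (x, y, θ) = (11.5900, -16.5500, 303.1000°), ρ = 2.57
turn_left(148.9°): centre at ρ to the left, rotate +148.9° → (16.3114, -15.0568, 452.0000° ≡ 92.0000°)
go_straight(0.75): x += 0.75·cos θ, y += 0.75·sin θ → (16.2852, -14.3073, 92.0000°)
turn_right(117.9°): centre at ρ to the right, rotate −117.9° → (19.9762, -11.9057, -25.9000° ≡ 334.1000°)
turn_left(41.4°): centre at ρ to the left, rotate +41.4° → (21.7856, -12.0704, 375.5000° ≡ 15.5000°)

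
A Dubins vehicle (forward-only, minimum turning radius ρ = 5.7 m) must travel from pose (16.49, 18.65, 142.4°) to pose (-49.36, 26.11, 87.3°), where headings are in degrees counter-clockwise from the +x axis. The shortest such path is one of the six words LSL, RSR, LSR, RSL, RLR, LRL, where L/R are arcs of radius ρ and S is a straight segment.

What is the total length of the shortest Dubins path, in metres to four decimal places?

69.6421 m

Let ψ = atan2(Δy, Δx) = atan2(7.46, -65.85) = 173.5366° be the start→goal bearing.
Normalize: d = |goal − start| / ρ = 66.271216/5.7 = 11.626529, α = (θ_start − ψ) mod 360° = 328.8634° = 5.739748 rad, β = (θ_goal − ψ) mod 360° = 273.7634° = 4.778072 rad.
Common terms: sin α = -0.517081, cos α = 0.855937, sin β = -0.997844, cos β = 0.065636, cos(α−β) = 0.572146, d² = 135.176180. Work in radians in the unit-radius frame; every candidate has L = ρ·(t + p + q).
LSL: p² = 2 + d² − 2cos(α−β) + 2d(sin α − sin β) = 147.211094; p = √p² = 12.133058; φ = atan2(cos β − cos α, d + sin α − sin β) = -0.065182 rad; t = (φ − α) mod 2π = 0.478255 rad, q = (β − φ) mod 2π = 4.843254 rad → L = 5.7·(0.478255 + 12.133058 + 4.843254) = 5.7·17.454567 = 99.491031 m
RSR: p² = 2 + d² − 2cos(α−β) + 2d(sin β − sin α) = 124.852684; p = √p² = 11.173750; φ = atan2(cos α − cos β, d − sin α + sin β) = 0.070787 rad; t = (α − φ) mod 2π = 5.668961 rad, q = (φ − β) mod 2π = 1.575901 rad → L = 5.7·(5.668961 + 11.173750 + 1.575901) = 5.7·18.418611 = 104.986085 m
LSR: p² = d² − 2 + 2cos(α−β) + 2d(sin α + sin β) = 99.093844; p = √p² = 9.954589; φ = atan2(−cos α − cos β, d + sin α + sin β) − atan2(−2, p) = 0.107384 rad; t = (φ − α) mod 2π = 0.650821 rad, q = (φ − β) mod 2π = 1.612497 rad → L = 5.7·(0.650821 + 9.954589 + 1.612497) = 5.7·12.217907 = 69.642069 m
RSL: p² = d² − 2 + 2cos(α−β) − 2d(sin α + sin β) = 169.547100; p = √p² = 13.021025; φ = atan2(cos α + cos β, d − sin α − sin β) − atan2(2, p) = -0.082394 rad; t = (α − φ) mod 2π = 5.822142 rad, q = (β − φ) mod 2π = 4.860466 rad → L = 5.7·(5.822142 + 13.021025 + 4.860466) = 5.7·23.703634 = 135.110713 m
RLR: c = (6 − d² + 2cos(α−β) + 2d(sin α − sin β))/8 = -14.606585, |c| > 1 → infeasible
LRL: c = (6 − d² + 2cos(α−β) − 2d(sin α − sin β))/8 = -17.401387, |c| > 1 → infeasible
Shortest: LSR with L = 69.642069 m ≈ 69.6421 m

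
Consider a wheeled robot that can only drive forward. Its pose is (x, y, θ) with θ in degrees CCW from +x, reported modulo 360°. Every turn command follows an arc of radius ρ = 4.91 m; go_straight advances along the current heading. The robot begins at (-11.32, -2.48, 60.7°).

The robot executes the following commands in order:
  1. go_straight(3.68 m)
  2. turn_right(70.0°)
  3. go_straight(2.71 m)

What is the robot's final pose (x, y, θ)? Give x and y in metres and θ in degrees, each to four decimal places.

(-1.7694, 2.7339, 350.7000°)

set_pose: (x, y, θ) = (-11.3200, -2.4800, 60.7000°), ρ = 4.91
go_straight(3.68): x += 3.68·cos θ, y += 3.68·sin θ → (-9.5191, 0.7292, 60.7000°)
turn_right(70.0°): centre at ρ to the right, rotate −70.0° → (-4.4437, 3.1718, -9.3000° ≡ 350.7000°)
go_straight(2.71): x += 2.71·cos θ, y += 2.71·sin θ → (-1.7694, 2.7339, 350.7000°)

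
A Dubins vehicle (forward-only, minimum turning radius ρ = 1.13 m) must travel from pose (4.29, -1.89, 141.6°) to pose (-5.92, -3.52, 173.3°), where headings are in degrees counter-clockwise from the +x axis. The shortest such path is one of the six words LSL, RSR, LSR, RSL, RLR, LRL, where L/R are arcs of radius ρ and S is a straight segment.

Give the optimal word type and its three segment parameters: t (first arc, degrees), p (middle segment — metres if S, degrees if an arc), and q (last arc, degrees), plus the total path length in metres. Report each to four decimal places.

LSR: t = 50.0283°, p = 9.1077 m, q = 18.3283°, L = 10.4558 m

Let ψ = atan2(Δy, Δx) = atan2(-1.63, -10.21) = -170.9294° be the start→goal bearing.
Normalize: d = |goal − start| / ρ = 10.339294/1.13 = 9.149818, α = (θ_start − ψ) mod 360° = 312.5294° = 5.454667 rad, β = (θ_goal − ψ) mod 360° = 344.2294° = 6.007937 rad.
Common terms: sin α = -0.736930, cos α = 0.675969, sin β = -0.271786, cos β = 0.962358, cos(α−β) = 0.850811, d² = 83.719164. Work in radians in the unit-radius frame; every candidate has L = ρ·(t + p + q).
LSL: p² = 2 + d² − 2cos(α−β) + 2d(sin α − sin β) = 75.505572; p = √p² = 8.689394; φ = atan2(cos β − cos α, d + sin α − sin β) = 0.032964 rad; t = (φ − α) mod 2π = 0.861482 rad, q = (β − φ) mod 2π = 5.974972 rad → L = 1.13·(0.861482 + 8.689394 + 5.974972) = 1.13·15.525849 = 17.544209 m
RSR: p² = 2 + d² − 2cos(α−β) + 2d(sin β − sin α) = 92.529511; p = √p² = 9.619226; φ = atan2(cos α − cos β, d − sin α + sin β) = -0.029777 rad; t = (α − φ) mod 2π = 5.484444 rad, q = (φ − β) mod 2π = 0.245472 rad → L = 1.13·(5.484444 + 9.619226 + 0.245472) = 1.13·15.349142 = 17.344531 m
LSR: p² = d² − 2 + 2cos(α−β) + 2d(sin α + sin β) = 64.961643; p = √p² = 8.059879; φ = atan2(−cos α − cos β, d + sin α + sin β) − atan2(−2, p) = 0.044641 rad; t = (φ − α) mod 2π = 0.873159 rad, q = (φ − β) mod 2π = 0.319889 rad → L = 1.13·(0.873159 + 8.059879 + 0.319889) = 1.13·9.252927 = 10.455807 m
RSL: p² = d² − 2 + 2cos(α−β) − 2d(sin α + sin β) = 101.879928; p = √p² = 10.093559; φ = atan2(cos α + cos β, d − sin α − sin β) − atan2(2, p) = -0.035713 rad; t = (α − φ) mod 2π = 5.490381 rad, q = (β − φ) mod 2π = 6.043650 rad → L = 1.13·(5.490381 + 10.093559 + 6.043650) = 1.13·21.627590 = 24.439176 m
RLR: c = (6 − d² + 2cos(α−β) + 2d(sin α − sin β))/8 = -10.566189, |c| > 1 → infeasible
LRL: c = (6 − d² + 2cos(α−β) − 2d(sin α − sin β))/8 = -8.438196, |c| > 1 → infeasible
Shortest: LSR with L = 10.455807 m ≈ 10.4558 m
Convert LSR to answer units (arcs ×180/π): t = 0.873159·180/π = 50.0283°, p = ρ·p = 1.13·8.059879 = 9.1077 m, q = 0.319889·180/π = 18.3283°, L = 10.4558 m.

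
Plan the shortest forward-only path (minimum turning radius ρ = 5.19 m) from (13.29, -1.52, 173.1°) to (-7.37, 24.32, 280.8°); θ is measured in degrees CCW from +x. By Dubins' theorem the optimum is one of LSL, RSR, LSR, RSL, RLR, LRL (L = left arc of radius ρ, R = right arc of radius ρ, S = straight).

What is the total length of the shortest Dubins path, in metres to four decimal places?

Let ψ = atan2(Δy, Δx) = atan2(25.84, -20.66) = 128.6436° be the start→goal bearing.
Normalize: d = |goal − start| / ρ = 33.083851/5.19 = 6.374538, α = (θ_start − ψ) mod 360° = 44.4564° = 0.775911 rad, β = (θ_goal − ψ) mod 360° = 152.1564° = 2.655631 rad.
Common terms: sin α = 0.700367, cos α = 0.713783, sin β = 0.467059, cos β = -0.884226, cos(α−β) = -0.304033, d² = 40.634732. Work in radians in the unit-radius frame; every candidate has L = ρ·(t + p + q).
LSL: p² = 2 + d² − 2cos(α−β) + 2d(sin α − sin β) = 46.217249; p = √p² = 6.798327; φ = atan2(cos β − cos α, d + sin α − sin β) = -0.237279 rad; t = (φ − α) mod 2π = 5.269995 rad, q = (β − φ) mod 2π = 2.892910 rad → L = 5.19·(5.269995 + 6.798327 + 2.892910) = 5.19·14.961232 = 77.648793 m
RSR: p² = 2 + d² − 2cos(α−β) + 2d(sin β − sin α) = 40.268347; p = √p² = 6.345735; φ = atan2(cos α − cos β, d − sin α + sin β) = 0.254565 rad; t = (α − φ) mod 2π = 0.521346 rad, q = (φ − β) mod 2π = 3.882120 rad → L = 5.19·(0.521346 + 6.345735 + 3.882120) = 5.19·10.749200 = 55.788349 m
LSR: p² = d² − 2 + 2cos(α−β) + 2d(sin α + sin β) = 52.910266; p = √p² = 7.273944; φ = atan2(−cos α − cos β, d + sin α + sin β) − atan2(−2, p) = 0.290919 rad; t = (φ − α) mod 2π = 5.798193 rad, q = (φ − β) mod 2π = 3.918474 rad → L = 5.19·(5.798193 + 7.273944 + 3.918474) = 5.19·16.990611 = 88.181272 m
RSL: p² = d² − 2 + 2cos(α−β) − 2d(sin α + sin β) = 23.143065; p = √p² = 4.810724; φ = atan2(cos α + cos β, d − sin α − sin β) − atan2(2, p) = -0.426720 rad; t = (α − φ) mod 2π = 1.202631 rad, q = (β − φ) mod 2π = 3.082351 rad → L = 5.19·(1.202631 + 4.810724 + 3.082351) = 5.19·9.095706 = 47.206715 m
RLR: c = (6 − d² + 2cos(α−β) + 2d(sin α − sin β))/8 = -4.033543, |c| > 1 → infeasible
LRL: c = (6 − d² + 2cos(α−β) − 2d(sin α − sin β))/8 = -4.777156, |c| > 1 → infeasible
Shortest: RSL with L = 47.206715 m ≈ 47.2067 m

47.2067 m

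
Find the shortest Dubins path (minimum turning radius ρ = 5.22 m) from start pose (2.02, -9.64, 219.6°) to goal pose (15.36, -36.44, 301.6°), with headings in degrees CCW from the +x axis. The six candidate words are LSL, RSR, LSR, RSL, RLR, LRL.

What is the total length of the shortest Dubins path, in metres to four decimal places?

Let ψ = atan2(Δy, Δx) = atan2(-26.80, 13.34) = -63.5377° be the start→goal bearing.
Normalize: d = |goal − start| / ρ = 29.936526/5.22 = 5.734967, α = (θ_start − ψ) mod 360° = 283.1377° = 4.941684 rad, β = (θ_goal − ψ) mod 360° = 5.1377° = 0.089669 rad.
Common terms: sin α = -0.973827, cos α = 0.227291, sin β = 0.089549, cos β = 0.995982, cos(α−β) = 0.139173, d² = 32.889843. Work in radians in the unit-radius frame; every candidate has L = ρ·(t + p + q).
LSL: p² = 2 + d² − 2cos(α−β) + 2d(sin α − sin β) = 22.414648; p = √p² = 4.734411; φ = atan2(cos β − cos α, d + sin α − sin β) = 0.163084 rad; t = (φ − α) mod 2π = 1.504585 rad, q = (β − φ) mod 2π = 6.209770 rad → L = 5.22·(1.504585 + 4.734411 + 6.209770) = 5.22·12.448766 = 64.982560 m
RSR: p² = 2 + d² − 2cos(α−β) + 2d(sin β − sin α) = 46.808346; p = √p² = 6.841663; φ = atan2(cos α − cos β, d − sin α + sin β) = -0.112592 rad; t = (α − φ) mod 2π = 5.054277 rad, q = (φ − β) mod 2π = 6.080924 rad → L = 5.22·(5.054277 + 6.841663 + 6.080924) = 5.22·17.976863 = 93.839226 m
LSR: p² = d² − 2 + 2cos(α−β) + 2d(sin α + sin β) = 21.025582; p = √p² = 4.585366; φ = atan2(−cos α − cos β, d + sin α + sin β) − atan2(−2, p) = 0.164259 rad; t = (φ − α) mod 2π = 1.505760 rad, q = (φ − β) mod 2π = 0.074590 rad → L = 5.22·(1.505760 + 4.585366 + 0.074590) = 5.22·6.165716 = 32.185038 m
RSL: p² = d² − 2 + 2cos(α−β) − 2d(sin α + sin β) = 41.310797; p = √p² = 6.427348; φ = atan2(cos α + cos β, d − sin α − sin β) − atan2(2, p) = -0.118929 rad; t = (α − φ) mod 2π = 5.060614 rad, q = (β − φ) mod 2π = 0.208598 rad → L = 5.22·(5.060614 + 6.427348 + 0.208598) = 5.22·11.696559 = 61.056040 m
RLR: c = (6 − d² + 2cos(α−β) + 2d(sin α − sin β))/8 = -4.851043, |c| > 1 → infeasible
LRL: c = (6 − d² + 2cos(α−β) − 2d(sin α − sin β))/8 = -1.801831, |c| > 1 → infeasible
Shortest: LSR with L = 32.185038 m ≈ 32.1850 m

32.1850 m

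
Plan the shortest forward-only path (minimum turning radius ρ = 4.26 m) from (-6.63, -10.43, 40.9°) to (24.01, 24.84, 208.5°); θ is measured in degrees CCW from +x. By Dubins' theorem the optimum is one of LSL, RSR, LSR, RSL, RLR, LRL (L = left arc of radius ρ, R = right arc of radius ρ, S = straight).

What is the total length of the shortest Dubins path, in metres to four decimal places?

Let ψ = atan2(Δy, Δx) = atan2(35.27, 30.64) = 49.0183° be the start→goal bearing.
Normalize: d = |goal − start| / ρ = 46.720258/4.26 = 10.967197, α = (θ_start − ψ) mod 360° = 351.8817° = 6.141495 rad, β = (θ_goal − ψ) mod 360° = 159.4817° = 2.783481 rad.
Common terms: sin α = -0.141217, cos α = 0.989979, sin β = 0.350506, cos β = -0.936560, cos(α−β) = -0.976672, d² = 120.279403. Work in radians in the unit-radius frame; every candidate has L = ρ·(t + p + q).
LSL: p² = 2 + d² − 2cos(α−β) + 2d(sin α − sin β) = 113.447101; p = √p² = 10.651155; φ = atan2(cos β − cos α, d + sin α − sin β) = -0.181877 rad; t = (φ − α) mod 2π = 6.242999 rad, q = (β − φ) mod 2π = 2.965358 rad → L = 4.26·(6.242999 + 10.651155 + 2.965358) = 4.26·19.859512 = 84.601521 m
RSR: p² = 2 + d² − 2cos(α−β) + 2d(sin β − sin α) = 135.018395; p = √p² = 11.619742; φ = atan2(cos α − cos β, d − sin α + sin β) = 0.166568 rad; t = (α − φ) mod 2π = 5.974927 rad, q = (φ − β) mod 2π = 3.666272 rad → L = 4.26·(5.974927 + 11.619742 + 3.666272) = 4.26·21.260940 = 90.571606 m
LSR: p² = d² − 2 + 2cos(α−β) + 2d(sin α + sin β) = 120.916689; p = √p² = 10.996212; φ = atan2(−cos α − cos β, d + sin α + sin β) − atan2(−2, p) = 0.175135 rad; t = (φ − α) mod 2π = 0.316825 rad, q = (φ − β) mod 2π = 3.674839 rad → L = 4.26·(0.316825 + 10.996212 + 3.674839) = 4.26·14.987876 = 63.848354 m
RSL: p² = d² − 2 + 2cos(α−β) − 2d(sin α + sin β) = 111.735429; p = √p² = 10.570498; φ = atan2(cos α + cos β, d − sin α − sin β) − atan2(2, p) = -0.182030 rad; t = (α − φ) mod 2π = 0.040339 rad, q = (β − φ) mod 2π = 2.965511 rad → L = 4.26·(0.040339 + 10.570498 + 2.965511) = 4.26·13.576348 = 57.835245 m
RLR: c = (6 − d² + 2cos(α−β) + 2d(sin α − sin β))/8 = -15.877299, |c| > 1 → infeasible
LRL: c = (6 − d² + 2cos(α−β) − 2d(sin α − sin β))/8 = -13.180888, |c| > 1 → infeasible
Shortest: RSL with L = 57.835245 m ≈ 57.8352 m

57.8352 m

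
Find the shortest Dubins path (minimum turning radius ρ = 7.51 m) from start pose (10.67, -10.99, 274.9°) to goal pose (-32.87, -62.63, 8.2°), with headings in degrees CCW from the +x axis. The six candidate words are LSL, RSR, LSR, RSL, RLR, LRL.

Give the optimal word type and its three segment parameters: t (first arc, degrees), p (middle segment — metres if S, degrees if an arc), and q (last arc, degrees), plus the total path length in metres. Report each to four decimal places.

Let ψ = atan2(Δy, Δx) = atan2(-51.64, -43.54) = -130.1357° be the start→goal bearing.
Normalize: d = |goal − start| / ρ = 67.545697/7.51 = 8.994101, α = (θ_start − ψ) mod 360° = 45.0357° = 0.786022 rad, β = (θ_goal − ψ) mod 360° = 138.3357° = 2.414414 rad.
Common terms: sin α = 0.707548, cos α = 0.706666, sin β = 0.664764, cos β = -0.747053, cos(α−β) = -0.057564, d² = 80.893849. Work in radians in the unit-radius frame; every candidate has L = ρ·(t + p + q).
LSL: p² = 2 + d² − 2cos(α−β) + 2d(sin α − sin β) = 83.778571; p = √p² = 9.153063; φ = atan2(cos β − cos α, d + sin α − sin β) = -0.159499 rad; t = (φ − α) mod 2π = 5.337665 rad, q = (β − φ) mod 2π = 2.573913 rad → L = 7.51·(5.337665 + 9.153063 + 2.573913) = 7.51·17.064641 = 128.155454 m
RSR: p² = 2 + d² − 2cos(α−β) + 2d(sin β − sin α) = 82.239384; p = √p² = 9.068593; φ = atan2(cos α − cos β, d − sin α + sin β) = 0.160997 rad; t = (α − φ) mod 2π = 0.625025 rad, q = (φ − β) mod 2π = 4.029768 rad → L = 7.51·(0.625025 + 9.068593 + 4.029768) = 7.51·13.723386 = 103.062632 m
LSR: p² = d² − 2 + 2cos(α−β) + 2d(sin α + sin β) = 103.464150; p = √p² = 10.171733; φ = atan2(−cos α − cos β, d + sin α + sin β) − atan2(−2, p) = 0.198043 rad; t = (φ − α) mod 2π = 5.695206 rad, q = (φ − β) mod 2π = 4.066814 rad → L = 7.51·(5.695206 + 10.171733 + 4.066814) = 7.51·19.933753 = 149.702483 m
RSL: p² = d² − 2 + 2cos(α−β) − 2d(sin α + sin β) = 54.093293; p = √p² = 7.354814; φ = atan2(cos α + cos β, d − sin α − sin β) − atan2(2, p) = -0.270809 rad; t = (α − φ) mod 2π = 1.056831 rad, q = (β − φ) mod 2π = 2.685224 rad → L = 7.51·(1.056831 + 7.354814 + 2.685224) = 7.51·11.096869 = 83.337487 m
RLR: c = (6 − d² + 2cos(α−β) + 2d(sin α − sin β))/8 = -9.279923, |c| > 1 → infeasible
LRL: c = (6 − d² + 2cos(α−β) − 2d(sin α − sin β))/8 = -9.472321, |c| > 1 → infeasible
Shortest: RSL with L = 83.337487 m ≈ 83.3375 m
Convert RSL to answer units (arcs ×180/π): t = 1.056831·180/π = 60.5520°, p = ρ·p = 7.51·7.354814 = 55.2347 m, q = 2.685224·180/π = 153.8520°, L = 83.3375 m.

RSL: t = 60.5520°, p = 55.2347 m, q = 153.8520°, L = 83.3375 m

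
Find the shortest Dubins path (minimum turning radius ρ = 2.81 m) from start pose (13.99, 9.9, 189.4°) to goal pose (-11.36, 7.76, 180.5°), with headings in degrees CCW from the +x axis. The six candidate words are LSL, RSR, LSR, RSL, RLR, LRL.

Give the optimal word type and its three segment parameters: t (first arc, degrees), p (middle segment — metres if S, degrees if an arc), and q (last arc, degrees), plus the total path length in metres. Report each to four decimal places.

Let ψ = atan2(Δy, Δx) = atan2(-2.14, -25.35) = -175.1746° be the start→goal bearing.
Normalize: d = |goal − start| / ρ = 25.440167/2.81 = 9.053440, α = (θ_start − ψ) mod 360° = 4.5746° = 0.079842 rad, β = (θ_goal − ψ) mod 360° = 355.6746° = 6.207693 rad.
Common terms: sin α = 0.079758, cos α = 0.996814, sin β = -0.075420, cos β = 0.997152, cos(α−β) = 0.987960, d² = 81.964780. Work in radians in the unit-radius frame; every candidate has L = ρ·(t + p + q).
LSL: p² = 2 + d² − 2cos(α−β) + 2d(sin α − sin β) = 84.798647; p = √p² = 9.208618; φ = atan2(cos β − cos α, d + sin α − sin β) = 0.000037 rad; t = (φ − α) mod 2π = 6.203379 rad, q = (β − φ) mod 2π = 6.207657 rad → L = 2.81·(6.203379 + 9.208618 + 6.207657) = 2.81·21.619654 = 60.751229 m
RSR: p² = 2 + d² − 2cos(α−β) + 2d(sin β − sin α) = 79.179074; p = √p² = 8.898262; φ = atan2(cos α − cos β, d − sin α + sin β) = -0.000038 rad; t = (α − φ) mod 2π = 0.079880 rad, q = (φ − β) mod 2π = 0.075454 rad → L = 2.81·(0.079880 + 8.898262 + 0.075454) = 2.81·9.053597 = 25.440607 m
LSR: p² = d² − 2 + 2cos(α−β) + 2d(sin α + sin β) = 82.019239; p = √p² = 9.056447; φ = atan2(−cos α − cos β, d + sin α + sin β) − atan2(−2, p) = 0.000666 rad; t = (φ − α) mod 2π = 6.204009 rad, q = (φ − β) mod 2π = 0.076158 rad → L = 2.81·(6.204009 + 9.056447 + 0.076158) = 2.81·15.336614 = 43.095887 m
RSL: p² = d² − 2 + 2cos(α−β) − 2d(sin α + sin β) = 81.862160; p = √p² = 9.047771; φ = atan2(cos α + cos β, d − sin α − sin β) − atan2(2, p) = -0.000667 rad; t = (α − φ) mod 2π = 0.080509 rad, q = (β − φ) mod 2π = 6.208360 rad → L = 2.81·(0.080509 + 9.047771 + 6.208360) = 2.81·15.336641 = 43.095960 m
RLR: c = (6 − d² + 2cos(α−β) + 2d(sin α − sin β))/8 = -8.897384, |c| > 1 → infeasible
LRL: c = (6 − d² + 2cos(α−β) − 2d(sin α − sin β))/8 = -9.599831, |c| > 1 → infeasible
Shortest: RSR with L = 25.440607 m ≈ 25.4406 m
Convert RSR to answer units (arcs ×180/π): t = 0.079880·180/π = 4.5768°, p = ρ·p = 2.81·8.898262 = 25.0041 m, q = 0.075454·180/π = 4.3232°, L = 25.4406 m.

RSR: t = 4.5768°, p = 25.0041 m, q = 4.3232°, L = 25.4406 m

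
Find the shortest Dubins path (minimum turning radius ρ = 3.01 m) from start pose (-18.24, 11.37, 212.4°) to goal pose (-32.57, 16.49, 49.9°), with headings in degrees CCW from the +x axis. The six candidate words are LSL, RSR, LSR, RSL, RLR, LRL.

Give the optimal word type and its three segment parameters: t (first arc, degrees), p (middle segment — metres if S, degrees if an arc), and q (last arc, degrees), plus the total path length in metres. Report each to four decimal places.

Let ψ = atan2(Δy, Δx) = atan2(5.12, -14.33) = 160.3386° be the start→goal bearing.
Normalize: d = |goal − start| / ρ = 15.217204/3.01 = 5.055550, α = (θ_start − ψ) mod 360° = 52.0614° = 0.908643 rad, β = (θ_goal − ψ) mod 360° = 249.5614° = 4.355669 rad.
Common terms: sin α = 0.788670, cos α = 0.614816, sin β = -0.937047, cos β = -0.349203, cos(α−β) = -0.953717, d² = 25.558581. Work in radians in the unit-radius frame; every candidate has L = ρ·(t + p + q).
LSL: p² = 2 + d² − 2cos(α−β) + 2d(sin α − sin β) = 46.914914; p = √p² = 6.849446; φ = atan2(cos β − cos α, d + sin α − sin β) = -0.141213 rad; t = (φ − α) mod 2π = 5.233329 rad, q = (β − φ) mod 2π = 4.496881 rad → L = 3.01·(5.233329 + 6.849446 + 4.496881) = 3.01·16.579657 = 49.904767 m
RSR: p² = 2 + d² − 2cos(α−β) + 2d(sin β − sin α) = 12.017116; p = √p² = 3.466571; φ = atan2(cos α − cos β, d − sin α + sin β) = 0.281805 rad; t = (α − φ) mod 2π = 0.626838 rad, q = (φ − β) mod 2π = 2.209322 rad → L = 3.01·(0.626838 + 3.466571 + 2.209322) = 3.01·6.302731 = 18.971221 m
LSR: p² = d² − 2 + 2cos(α−β) + 2d(sin α + sin β) = 20.150895; p = √p² = 4.488975; φ = atan2(−cos α − cos β, d + sin α + sin β) − atan2(−2, p) = 0.365061 rad; t = (φ − α) mod 2π = 5.739603 rad, q = (φ − β) mod 2π = 2.292577 rad → L = 3.01·(5.739603 + 4.488975 + 2.292577) = 3.01·12.521155 = 37.688677 m
RSL: p² = d² − 2 + 2cos(α−β) − 2d(sin α + sin β) = 23.151399; p = √p² = 4.811590; φ = atan2(cos α + cos β, d − sin α − sin β) − atan2(2, p) = -0.342939 rad; t = (α − φ) mod 2π = 1.251582 rad, q = (β − φ) mod 2π = 4.698607 rad → L = 3.01·(1.251582 + 4.811590 + 4.698607) = 3.01·10.761780 = 32.392957 m
RLR: c = (6 − d² + 2cos(α−β) + 2d(sin α − sin β))/8 = -0.502139; p = 2π − arccos c = 4.186318 rad; φ = atan2(cos α − cos β, d − sin α + sin β) = 0.281805 rad; t = (α − φ + p/2) mod 2π = 2.719997 rad, q = (α − β − t + p) mod 2π = 4.302481 rad → L = 3.01·(2.719997 + 4.186318 + 4.302481) = 3.01·11.208796 = 33.738476 m
LRL: c = (6 − d² + 2cos(α−β) − 2d(sin α − sin β))/8 = -4.864364, |c| > 1 → infeasible
Shortest: RSR with L = 18.971221 m ≈ 18.9712 m
Convert RSR to answer units (arcs ×180/π): t = 0.626838·180/π = 35.9152°, p = ρ·p = 3.01·3.466571 = 10.4344 m, q = 2.209322·180/π = 126.5848°, L = 18.9712 m.

RSR: t = 35.9152°, p = 10.4344 m, q = 126.5848°, L = 18.9712 m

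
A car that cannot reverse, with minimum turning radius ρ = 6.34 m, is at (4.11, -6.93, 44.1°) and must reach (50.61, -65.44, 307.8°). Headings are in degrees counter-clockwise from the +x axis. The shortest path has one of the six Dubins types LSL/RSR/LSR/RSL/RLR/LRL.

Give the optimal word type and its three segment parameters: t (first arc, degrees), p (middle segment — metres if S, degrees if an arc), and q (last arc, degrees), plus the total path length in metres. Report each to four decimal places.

RSL: t = 101.4826°, p = 67.5612 m, q = 5.1826°, L = 79.3642 m

Let ψ = atan2(Δy, Δx) = atan2(-58.51, 46.50) = -51.5246° be the start→goal bearing.
Normalize: d = |goal − start| / ρ = 74.737341/6.34 = 11.788224, α = (θ_start − ψ) mod 360° = 95.6246° = 1.668964 rad, β = (θ_goal − ψ) mod 360° = 359.3246° = 6.271397 rad.
Common terms: sin α = 0.995185, cos α = -0.098010, sin β = -0.011788, cos β = 0.999931, cos(α−β) = -0.109734, d² = 138.962227. Work in radians in the unit-radius frame; every candidate has L = ρ·(t + p + q).
LSL: p² = 2 + d² − 2cos(α−β) + 2d(sin α − sin β) = 164.922557; p = √p² = 12.842218; φ = atan2(cos β − cos α, d + sin α − sin β) = 0.085599 rad; t = (φ − α) mod 2π = 4.699821 rad, q = (β − φ) mod 2π = 6.185798 rad → L = 6.34·(4.699821 + 12.842218 + 6.185798) = 6.34·23.727836 = 150.434482 m
RSR: p² = 2 + d² − 2cos(α−β) + 2d(sin β − sin α) = 117.440834; p = √p² = 10.837012; φ = atan2(cos α − cos β, d − sin α + sin β) = -0.101488 rad; t = (α − φ) mod 2π = 1.770452 rad, q = (φ − β) mod 2π = 6.193486 rad → L = 6.34·(1.770452 + 10.837012 + 6.193486) = 6.34·18.800950 = 119.198021 m
LSR: p² = d² − 2 + 2cos(α−β) + 2d(sin α + sin β) = 159.927774; p = √p² = 12.646255; φ = atan2(−cos α − cos β, d + sin α + sin β) − atan2(−2, p) = 0.086348 rad; t = (φ − α) mod 2π = 4.700570 rad, q = (φ − β) mod 2π = 0.098137 rad → L = 6.34·(4.700570 + 12.646255 + 0.098137) = 6.34·17.444962 = 110.601061 m
RSL: p² = d² − 2 + 2cos(α−β) − 2d(sin α + sin β) = 113.557743; p = √p² = 10.656348; φ = atan2(cos α + cos β, d − sin α − sin β) − atan2(2, p) = -0.102243 rad; t = (α − φ) mod 2π = 1.771206 rad, q = (β − φ) mod 2π = 0.090454 rad → L = 6.34·(1.771206 + 10.656348 + 0.090454) = 6.34·12.518008 = 79.364170 m
RLR: c = (6 − d² + 2cos(α−β) + 2d(sin α − sin β))/8 = -13.680104, |c| > 1 → infeasible
LRL: c = (6 − d² + 2cos(α−β) − 2d(sin α − sin β))/8 = -19.615320, |c| > 1 → infeasible
Shortest: RSL with L = 79.364170 m ≈ 79.3642 m
Convert RSL to answer units (arcs ×180/π): t = 1.771206·180/π = 101.4826°, p = ρ·p = 6.34·10.656348 = 67.5612 m, q = 0.090454·180/π = 5.1826°, L = 79.3642 m.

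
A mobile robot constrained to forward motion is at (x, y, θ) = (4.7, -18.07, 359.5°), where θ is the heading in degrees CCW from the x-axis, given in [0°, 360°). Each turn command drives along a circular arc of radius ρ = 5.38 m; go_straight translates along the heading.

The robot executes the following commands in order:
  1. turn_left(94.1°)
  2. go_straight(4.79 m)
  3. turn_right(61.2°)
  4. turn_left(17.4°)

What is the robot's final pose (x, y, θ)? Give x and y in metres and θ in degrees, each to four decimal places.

set_pose: (x, y, θ) = (4.7000, -18.0700, 359.5000°), ρ = 5.38
turn_left(94.1°): centre at ρ to the left, rotate +94.1° → (10.1163, -12.3524, 453.6000° ≡ 93.6000°)
go_straight(4.79): x += 4.79·cos θ, y += 4.79·sin θ → (9.8156, -7.5718, 93.6000°)
turn_right(61.2°): centre at ρ to the right, rotate −61.2° → (12.3022, -2.6915, 32.4000°)
turn_left(17.4°): centre at ρ to the left, rotate +17.4° → (13.5287, -1.6216, 49.8000°)

(13.5287, -1.6216, 49.8000°)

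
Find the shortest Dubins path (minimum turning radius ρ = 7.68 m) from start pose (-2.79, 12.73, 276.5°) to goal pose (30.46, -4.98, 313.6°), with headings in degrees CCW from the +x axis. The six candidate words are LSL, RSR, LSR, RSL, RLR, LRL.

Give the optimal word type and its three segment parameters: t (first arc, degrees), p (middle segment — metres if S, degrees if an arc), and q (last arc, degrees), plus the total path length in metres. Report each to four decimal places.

LSR: t = 63.0437°, p = 27.1373 m, q = 25.9437°, L = 39.0652 m

Let ψ = atan2(Δy, Δx) = atan2(-17.71, 33.25) = -28.0412° be the start→goal bearing.
Normalize: d = |goal − start| / ρ = 37.672359/7.68 = 4.905255, α = (θ_start − ψ) mod 360° = 304.5412° = 5.315246 rad, β = (θ_goal − ψ) mod 360° = 341.6412° = 5.962763 rad.
Common terms: sin α = -0.823719, cos α = 0.566998, sin β = -0.314967, cos β = 0.949103, cos(α−β) = 0.797584, d² = 24.061527. Work in radians in the unit-radius frame; every candidate has L = ρ·(t + p + q).
LSL: p² = 2 + d² − 2cos(α−β) + 2d(sin α − sin β) = 19.475244; p = √p² = 4.413076; φ = atan2(cos β − cos α, d + sin α − sin β) = 0.086693 rad; t = (φ − α) mod 2π = 1.054632 rad, q = (β − φ) mod 2π = 5.876070 rad → L = 7.68·(1.054632 + 4.413076 + 5.876070) = 7.68·11.343779 = 87.120222 m
RSR: p² = 2 + d² − 2cos(α−β) + 2d(sin β − sin α) = 29.457474; p = √p² = 5.427474; φ = atan2(cos α − cos β, d − sin α + sin β) = -0.070460 rad; t = (α − φ) mod 2π = 5.385706 rad, q = (φ − β) mod 2π = 0.249962 rad → L = 7.68·(5.385706 + 5.427474 + 0.249962) = 7.68·11.063142 = 84.964932 m
LSR: p² = d² − 2 + 2cos(α−β) + 2d(sin α + sin β) = 12.485604; p = √p² = 3.533497; φ = atan2(−cos α − cos β, d + sin α + sin β) − atan2(−2, p) = 0.132380 rad; t = (φ − α) mod 2π = 1.100319 rad, q = (φ − β) mod 2π = 0.452802 rad → L = 7.68·(1.100319 + 3.533497 + 0.452802) = 7.68·5.086619 = 39.065233 m
RSL: p² = d² − 2 + 2cos(α−β) − 2d(sin α + sin β) = 34.827785; p = √p² = 5.901507; φ = atan2(cos α + cos β, d − sin α − sin β) − atan2(2, p) = -0.080974 rad; t = (α − φ) mod 2π = 5.396220 rad, q = (β − φ) mod 2π = 6.043737 rad → L = 7.68·(5.396220 + 5.901507 + 6.043737) = 7.68·17.341464 = 133.182446 m
RLR: c = (6 − d² + 2cos(α−β) + 2d(sin α − sin β))/8 = -2.682184, |c| > 1 → infeasible
LRL: c = (6 − d² + 2cos(α−β) − 2d(sin α − sin β))/8 = -1.434405, |c| > 1 → infeasible
Shortest: LSR with L = 39.065233 m ≈ 39.0652 m
Convert LSR to answer units (arcs ×180/π): t = 1.100319·180/π = 63.0437°, p = ρ·p = 7.68·3.533497 = 27.1373 m, q = 0.452802·180/π = 25.9437°, L = 39.0652 m.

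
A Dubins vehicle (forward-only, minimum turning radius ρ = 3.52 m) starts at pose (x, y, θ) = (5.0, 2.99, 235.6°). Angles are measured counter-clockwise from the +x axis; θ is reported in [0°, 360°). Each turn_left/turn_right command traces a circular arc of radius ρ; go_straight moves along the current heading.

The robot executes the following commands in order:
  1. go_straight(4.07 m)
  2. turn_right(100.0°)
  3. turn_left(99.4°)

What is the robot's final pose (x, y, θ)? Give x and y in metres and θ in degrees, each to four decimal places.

set_pose: (x, y, θ) = (5.0000, 2.9900, 235.6000°), ρ = 3.52
go_straight(4.07): x += 4.07·cos θ, y += 4.07·sin θ → (2.7006, -0.3682, 235.6000°)
turn_right(100.0°): centre at ρ to the right, rotate −100.0° → (-2.6666, -0.8945, 135.6000°)
turn_left(99.4°): centre at ρ to the left, rotate +99.4° → (-8.0129, -1.3904, 235.0000°)

(-8.0129, -1.3904, 235.0000°)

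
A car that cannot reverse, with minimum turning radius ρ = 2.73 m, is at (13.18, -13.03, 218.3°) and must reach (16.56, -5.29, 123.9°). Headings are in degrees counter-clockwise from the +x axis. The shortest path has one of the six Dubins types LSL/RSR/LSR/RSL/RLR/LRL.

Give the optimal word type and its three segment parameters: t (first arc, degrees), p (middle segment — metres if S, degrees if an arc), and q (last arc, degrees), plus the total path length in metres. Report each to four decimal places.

Let ψ = atan2(Δy, Δx) = atan2(7.74, 3.38) = 66.4095° be the start→goal bearing.
Normalize: d = |goal − start| / ρ = 8.445827/2.73 = 3.093710, α = (θ_start − ψ) mod 360° = 151.8905° = 2.650990 rad, β = (θ_goal − ψ) mod 360° = 57.4905° = 1.003399 rad.
Common terms: sin α = 0.471158, cos α = -0.882049, sin β = 0.843303, cos β = 0.537439, cos(α−β) = -0.076719, d² = 9.571039. Work in radians in the unit-radius frame; every candidate has L = ρ·(t + p + q).
LSL: p² = 2 + d² − 2cos(α−β) + 2d(sin α − sin β) = 9.421860; p = √p² = 3.069505; φ = atan2(cos β − cos α, d + sin α − sin β) = 0.480755 rad; t = (φ − α) mod 2π = 4.112950 rad, q = (β − φ) mod 2π = 0.522644 rad → L = 2.73·(4.112950 + 3.069505 + 0.522644) = 2.73·7.705099 = 21.034921 m
RSR: p² = 2 + d² − 2cos(α−β) + 2d(sin β − sin α) = 14.027095; p = √p² = 3.745276; φ = atan2(cos α − cos β, d − sin α + sin β) = -0.388724 rad; t = (α − φ) mod 2π = 3.039713 rad, q = (φ − β) mod 2π = 4.891063 rad → L = 2.73·(3.039713 + 3.745276 + 4.891063) = 2.73·11.676052 = 31.875623 m
LSR: p² = d² − 2 + 2cos(α−β) + 2d(sin α + sin β) = 15.550718; p = √p² = 3.943440; φ = atan2(−cos α − cos β, d + sin α + sin β) − atan2(−2, p) = 0.547385 rad; t = (φ − α) mod 2π = 4.179580 rad, q = (φ − β) mod 2π = 5.827171 rad → L = 2.73·(4.179580 + 3.943440 + 5.827171) = 2.73·13.950191 = 38.084022 m
RSL: p² = d² − 2 + 2cos(α−β) − 2d(sin α + sin β) = -0.715516 < 0 → infeasible
RLR: c = (6 − d² + 2cos(α−β) + 2d(sin α − sin β))/8 = -0.753387; p = 2π − arccos c = 3.859191 rad; φ = atan2(cos α − cos β, d − sin α + sin β) = -0.388724 rad; t = (α − φ + p/2) mod 2π = 4.969309 rad, q = (α − β − t + p) mod 2π = 0.537473 rad → L = 2.73·(4.969309 + 3.859191 + 0.537473) = 2.73·9.365974 = 25.569108 m
LRL: c = (6 − d² + 2cos(α−β) − 2d(sin α − sin β))/8 = -0.177733; p = 2π − arccos c = 4.533707 rad; φ = atan2(cos β − cos α, d + sin α − sin β) = 0.480755 rad; t = (φ − α + p/2) mod 2π = 0.096618 rad, q = (β − α − t + p) mod 2π = 2.789498 rad → L = 2.73·(0.096618 + 4.533707 + 2.789498) = 2.73·7.419824 = 20.256118 m
Shortest: LRL with L = 20.256118 m ≈ 20.2561 m
Convert LRL to answer units (arcs ×180/π): t = 0.096618·180/π = 5.5358°, p = 4.533707·180/π = 259.7623°, q = 2.789498·180/π = 159.8265°, L = 20.2561 m.

LRL: t = 5.5358°, p = 259.7623°, q = 159.8265°, L = 20.2561 m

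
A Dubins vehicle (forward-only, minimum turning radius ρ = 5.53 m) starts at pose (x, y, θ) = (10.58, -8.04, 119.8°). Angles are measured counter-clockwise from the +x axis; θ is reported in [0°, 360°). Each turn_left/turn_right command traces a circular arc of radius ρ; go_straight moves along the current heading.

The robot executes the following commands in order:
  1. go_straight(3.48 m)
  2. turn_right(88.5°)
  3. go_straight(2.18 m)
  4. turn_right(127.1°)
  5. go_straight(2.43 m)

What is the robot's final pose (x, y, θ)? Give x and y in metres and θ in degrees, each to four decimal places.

(20.7681, -4.1158, 264.2000°)

set_pose: (x, y, θ) = (10.5800, -8.0400, 119.8000°), ρ = 5.53
go_straight(3.48): x += 3.48·cos θ, y += 3.48·sin θ → (8.8505, -5.0202, 119.8000°)
turn_right(88.5°): centre at ρ to the right, rotate −88.5° → (10.7763, 2.4532, 31.3000°)
go_straight(2.18): x += 2.18·cos θ, y += 2.18·sin θ → (12.6391, 3.5858, 31.3000°)
turn_right(127.1°): centre at ρ to the right, rotate −127.1° → (21.0137, -1.6982, -95.8000° ≡ 264.2000°)
go_straight(2.43): x += 2.43·cos θ, y += 2.43·sin θ → (20.7681, -4.1158, 264.2000°)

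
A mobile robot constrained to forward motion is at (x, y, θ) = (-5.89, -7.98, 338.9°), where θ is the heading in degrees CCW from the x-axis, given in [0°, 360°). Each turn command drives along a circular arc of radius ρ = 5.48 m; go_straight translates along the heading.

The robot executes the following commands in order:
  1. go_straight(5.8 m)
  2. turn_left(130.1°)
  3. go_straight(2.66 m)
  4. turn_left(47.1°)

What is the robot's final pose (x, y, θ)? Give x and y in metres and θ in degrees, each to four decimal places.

set_pose: (x, y, θ) = (-5.8900, -7.9800, 338.9000°), ρ = 5.48
go_straight(5.8): x += 5.8·cos θ, y += 5.8·sin θ → (-0.4789, -10.0680, 338.9000°)
turn_left(130.1°): centre at ρ to the left, rotate +130.1° → (6.6754, -3.1713, 469.0000° ≡ 109.0000°)
go_straight(2.66): x += 2.66·cos θ, y += 2.66·sin θ → (5.8093, -0.6562, 109.0000°)
turn_left(47.1°): centre at ρ to the left, rotate +47.1° → (2.8481, 2.5698, 156.1000°)

(2.8481, 2.5698, 156.1000°)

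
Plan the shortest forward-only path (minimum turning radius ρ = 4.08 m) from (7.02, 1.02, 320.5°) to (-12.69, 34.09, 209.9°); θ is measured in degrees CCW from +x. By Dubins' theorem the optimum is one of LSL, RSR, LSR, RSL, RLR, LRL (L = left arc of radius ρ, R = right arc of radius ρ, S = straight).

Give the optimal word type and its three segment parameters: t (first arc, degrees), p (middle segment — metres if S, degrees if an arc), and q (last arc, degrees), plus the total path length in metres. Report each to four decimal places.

Let ψ = atan2(Δy, Δx) = atan2(33.07, -19.71) = 120.7953° be the start→goal bearing.
Normalize: d = |goal − start| / ρ = 38.498169/4.08 = 9.435826, α = (θ_start − ψ) mod 360° = 199.7047° = 3.485505 rad, β = (θ_goal − ψ) mod 360° = 89.1047° = 1.555170 rad.
Common terms: sin α = -0.337172, cos α = -0.941443, sin β = 0.999878, cos β = 0.015625, cos(α−β) = -0.351842, d² = 89.034806. Work in radians in the unit-radius frame; every candidate has L = ρ·(t + p + q).
LSL: p² = 2 + d² − 2cos(α−β) + 2d(sin α − sin β) = 66.506141; p = √p² = 8.155130; φ = atan2(cos β − cos α, d + sin α − sin β) = 0.117629 rad; t = (φ − α) mod 2π = 2.915310 rad, q = (β − φ) mod 2π = 1.437542 rad → L = 4.08·(2.915310 + 8.155130 + 1.437542) = 4.08·12.507981 = 51.032562 m
RSR: p² = 2 + d² − 2cos(α−β) + 2d(sin β − sin α) = 116.970839; p = √p² = 10.815306; φ = atan2(cos α − cos β, d − sin α + sin β) = -0.088608 rad; t = (α − φ) mod 2π = 3.574112 rad, q = (φ − β) mod 2π = 4.639407 rad → L = 4.08·(3.574112 + 10.815306 + 4.639407) = 4.08·19.028825 = 77.637607 m
LSR: p² = d² − 2 + 2cos(α−β) + 2d(sin α + sin β) = 98.837469; p = √p² = 9.941704; φ = atan2(−cos α − cos β, d + sin α + sin β) − atan2(−2, p) = 0.289946 rad; t = (φ − α) mod 2π = 3.087627 rad, q = (φ − β) mod 2π = 5.017961 rad → L = 4.08·(3.087627 + 9.941704 + 5.017961) = 4.08·18.047291 = 73.632947 m
RSL: p² = d² − 2 + 2cos(α−β) − 2d(sin α + sin β) = 73.824777; p = √p² = 8.592135; φ = atan2(cos α + cos β, d − sin α − sin β) − atan2(2, p) = -0.333838 rad; t = (α − φ) mod 2π = 3.819343 rad, q = (β − φ) mod 2π = 1.889009 rad → L = 4.08·(3.819343 + 8.592135 + 1.889009) = 4.08·14.300486 = 58.345984 m
RLR: c = (6 − d² + 2cos(α−β) + 2d(sin α − sin β))/8 = -13.621355, |c| > 1 → infeasible
LRL: c = (6 − d² + 2cos(α−β) − 2d(sin α − sin β))/8 = -7.313268, |c| > 1 → infeasible
Shortest: LSL with L = 51.032562 m ≈ 51.0326 m
Convert LSL to answer units (arcs ×180/π): t = 2.915310·180/π = 167.0349°, p = ρ·p = 4.08·8.155130 = 33.2729 m, q = 1.437542·180/π = 82.3651°, L = 51.0326 m.

LSL: t = 167.0349°, p = 33.2729 m, q = 82.3651°, L = 51.0326 m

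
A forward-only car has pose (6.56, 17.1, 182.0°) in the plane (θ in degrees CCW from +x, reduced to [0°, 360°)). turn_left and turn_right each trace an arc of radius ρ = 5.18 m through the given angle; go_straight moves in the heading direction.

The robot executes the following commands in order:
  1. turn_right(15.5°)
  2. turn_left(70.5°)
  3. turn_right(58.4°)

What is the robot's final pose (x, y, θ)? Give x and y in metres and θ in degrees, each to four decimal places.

(-4.8545, 12.6671, 178.6000°)

set_pose: (x, y, θ) = (6.5600, 17.1000, 182.0000°), ρ = 5.18
turn_right(15.5°): centre at ρ to the right, rotate −15.5° → (5.1700, 17.2400, 166.5000°)
turn_left(70.5°): centre at ρ to the left, rotate +70.5° → (-0.3836, 15.0243, 237.0000°)
turn_right(58.4°): centre at ρ to the right, rotate −58.4° → (-4.8545, 12.6671, 178.6000°)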